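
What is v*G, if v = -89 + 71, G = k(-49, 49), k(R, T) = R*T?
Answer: 43218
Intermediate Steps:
G = -2401 (G = -49*49 = -2401)
v = -18
v*G = -18*(-2401) = 43218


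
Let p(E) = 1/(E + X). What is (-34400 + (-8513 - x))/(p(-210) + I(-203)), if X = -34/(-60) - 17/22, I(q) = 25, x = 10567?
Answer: -370980064/173387 ≈ -2139.6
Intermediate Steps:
X = -34/165 (X = -34*(-1/60) - 17*1/22 = 17/30 - 17/22 = -34/165 ≈ -0.20606)
p(E) = 1/(-34/165 + E) (p(E) = 1/(E - 34/165) = 1/(-34/165 + E))
(-34400 + (-8513 - x))/(p(-210) + I(-203)) = (-34400 + (-8513 - 1*10567))/(165/(-34 + 165*(-210)) + 25) = (-34400 + (-8513 - 10567))/(165/(-34 - 34650) + 25) = (-34400 - 19080)/(165/(-34684) + 25) = -53480/(165*(-1/34684) + 25) = -53480/(-165/34684 + 25) = -53480/866935/34684 = -53480*34684/866935 = -370980064/173387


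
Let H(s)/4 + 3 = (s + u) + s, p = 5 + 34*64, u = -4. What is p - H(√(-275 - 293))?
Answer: 2209 - 16*I*√142 ≈ 2209.0 - 190.66*I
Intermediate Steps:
p = 2181 (p = 5 + 2176 = 2181)
H(s) = -28 + 8*s (H(s) = -12 + 4*((s - 4) + s) = -12 + 4*((-4 + s) + s) = -12 + 4*(-4 + 2*s) = -12 + (-16 + 8*s) = -28 + 8*s)
p - H(√(-275 - 293)) = 2181 - (-28 + 8*√(-275 - 293)) = 2181 - (-28 + 8*√(-568)) = 2181 - (-28 + 8*(2*I*√142)) = 2181 - (-28 + 16*I*√142) = 2181 + (28 - 16*I*√142) = 2209 - 16*I*√142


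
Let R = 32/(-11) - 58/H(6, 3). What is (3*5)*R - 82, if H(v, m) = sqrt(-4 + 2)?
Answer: -1382/11 + 435*I*sqrt(2) ≈ -125.64 + 615.18*I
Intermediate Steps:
H(v, m) = I*sqrt(2) (H(v, m) = sqrt(-2) = I*sqrt(2))
R = -32/11 + 29*I*sqrt(2) (R = 32/(-11) - 58*(-I*sqrt(2)/2) = 32*(-1/11) - (-29)*I*sqrt(2) = -32/11 + 29*I*sqrt(2) ≈ -2.9091 + 41.012*I)
(3*5)*R - 82 = (3*5)*(-32/11 + 29*I*sqrt(2)) - 82 = 15*(-32/11 + 29*I*sqrt(2)) - 82 = (-480/11 + 435*I*sqrt(2)) - 82 = -1382/11 + 435*I*sqrt(2)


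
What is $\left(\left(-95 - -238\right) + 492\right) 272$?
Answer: $172720$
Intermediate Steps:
$\left(\left(-95 - -238\right) + 492\right) 272 = \left(\left(-95 + 238\right) + 492\right) 272 = \left(143 + 492\right) 272 = 635 \cdot 272 = 172720$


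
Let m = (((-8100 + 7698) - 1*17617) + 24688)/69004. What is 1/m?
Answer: 5308/513 ≈ 10.347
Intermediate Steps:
m = 513/5308 (m = ((-402 - 17617) + 24688)*(1/69004) = (-18019 + 24688)*(1/69004) = 6669*(1/69004) = 513/5308 ≈ 0.096647)
1/m = 1/(513/5308) = 5308/513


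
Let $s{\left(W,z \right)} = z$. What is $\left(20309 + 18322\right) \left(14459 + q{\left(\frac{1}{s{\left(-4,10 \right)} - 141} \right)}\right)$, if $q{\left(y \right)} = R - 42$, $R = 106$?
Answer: $561038013$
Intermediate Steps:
$q{\left(y \right)} = 64$ ($q{\left(y \right)} = 106 - 42 = 64$)
$\left(20309 + 18322\right) \left(14459 + q{\left(\frac{1}{s{\left(-4,10 \right)} - 141} \right)}\right) = \left(20309 + 18322\right) \left(14459 + 64\right) = 38631 \cdot 14523 = 561038013$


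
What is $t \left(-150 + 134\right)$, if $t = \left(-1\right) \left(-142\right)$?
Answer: $-2272$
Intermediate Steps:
$t = 142$
$t \left(-150 + 134\right) = 142 \left(-150 + 134\right) = 142 \left(-16\right) = -2272$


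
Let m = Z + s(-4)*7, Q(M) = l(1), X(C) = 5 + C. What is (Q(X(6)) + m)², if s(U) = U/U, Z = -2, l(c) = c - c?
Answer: 25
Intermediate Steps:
l(c) = 0
s(U) = 1
Q(M) = 0
m = 5 (m = -2 + 1*7 = -2 + 7 = 5)
(Q(X(6)) + m)² = (0 + 5)² = 5² = 25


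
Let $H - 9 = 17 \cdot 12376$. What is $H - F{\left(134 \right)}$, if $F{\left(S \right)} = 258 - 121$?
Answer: $210264$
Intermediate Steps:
$F{\left(S \right)} = 137$ ($F{\left(S \right)} = 258 - 121 = 137$)
$H = 210401$ ($H = 9 + 17 \cdot 12376 = 9 + 210392 = 210401$)
$H - F{\left(134 \right)} = 210401 - 137 = 210264$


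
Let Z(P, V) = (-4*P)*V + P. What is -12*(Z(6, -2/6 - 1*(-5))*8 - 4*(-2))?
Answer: 10080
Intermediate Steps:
Z(P, V) = P - 4*P*V (Z(P, V) = -4*P*V + P = P - 4*P*V)
-12*(Z(6, -2/6 - 1*(-5))*8 - 4*(-2)) = -12*((6*(1 - 4*(-2/6 - 1*(-5))))*8 - 4*(-2)) = -12*((6*(1 - 4*(-2*1/6 + 5)))*8 + 8) = -12*((6*(1 - 4*(-1/3 + 5)))*8 + 8) = -12*((6*(1 - 4*14/3))*8 + 8) = -12*((6*(1 - 56/3))*8 + 8) = -12*((6*(-53/3))*8 + 8) = -12*(-106*8 + 8) = -12*(-848 + 8) = -12*(-840) = 10080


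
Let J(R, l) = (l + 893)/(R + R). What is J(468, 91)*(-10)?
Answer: -410/39 ≈ -10.513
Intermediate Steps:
J(R, l) = (893 + l)/(2*R) (J(R, l) = (893 + l)/((2*R)) = (893 + l)*(1/(2*R)) = (893 + l)/(2*R))
J(468, 91)*(-10) = ((½)*(893 + 91)/468)*(-10) = ((½)*(1/468)*984)*(-10) = (41/39)*(-10) = -410/39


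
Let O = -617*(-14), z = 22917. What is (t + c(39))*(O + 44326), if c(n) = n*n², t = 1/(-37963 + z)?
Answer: 23635547088386/7523 ≈ 3.1418e+9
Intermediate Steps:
O = 8638
t = -1/15046 (t = 1/(-37963 + 22917) = 1/(-15046) = -1/15046 ≈ -6.6463e-5)
c(n) = n³
(t + c(39))*(O + 44326) = (-1/15046 + 39³)*(8638 + 44326) = (-1/15046 + 59319)*52964 = (892513673/15046)*52964 = 23635547088386/7523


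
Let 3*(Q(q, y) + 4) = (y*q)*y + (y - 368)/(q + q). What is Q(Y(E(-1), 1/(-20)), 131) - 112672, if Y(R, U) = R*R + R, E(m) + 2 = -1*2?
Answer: -1056847/24 ≈ -44035.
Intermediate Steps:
E(m) = -4 (E(m) = -2 - 1*2 = -2 - 2 = -4)
Y(R, U) = R + R**2 (Y(R, U) = R**2 + R = R + R**2)
Q(q, y) = -4 + q*y**2/3 + (-368 + y)/(6*q) (Q(q, y) = -4 + ((y*q)*y + (y - 368)/(q + q))/3 = -4 + ((q*y)*y + (-368 + y)/((2*q)))/3 = -4 + (q*y**2 + (-368 + y)*(1/(2*q)))/3 = -4 + (q*y**2 + (-368 + y)/(2*q))/3 = -4 + (q*y**2/3 + (-368 + y)/(6*q)) = -4 + q*y**2/3 + (-368 + y)/(6*q))
Q(Y(E(-1), 1/(-20)), 131) - 112672 = (-368 + 131 + 2*(-4*(1 - 4))*(-12 - 4*(1 - 4)*131**2))/(6*((-4*(1 - 4)))) - 112672 = (-368 + 131 + 2*(-4*(-3))*(-12 - 4*(-3)*17161))/(6*((-4*(-3)))) - 112672 = (1/6)*(-368 + 131 + 2*12*(-12 + 12*17161))/12 - 112672 = (1/6)*(1/12)*(-368 + 131 + 2*12*(-12 + 205932)) - 112672 = (1/6)*(1/12)*(-368 + 131 + 2*12*205920) - 112672 = (1/6)*(1/12)*(-368 + 131 + 4942080) - 112672 = (1/6)*(1/12)*4941843 - 112672 = 1647281/24 - 112672 = -1056847/24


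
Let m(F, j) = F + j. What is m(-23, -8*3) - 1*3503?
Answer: -3550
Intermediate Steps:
m(-23, -8*3) - 1*3503 = (-23 - 8*3) - 1*3503 = (-23 - 24) - 3503 = -47 - 3503 = -3550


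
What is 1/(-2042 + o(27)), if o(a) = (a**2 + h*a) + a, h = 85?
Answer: 1/1009 ≈ 0.00099108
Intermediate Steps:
o(a) = a**2 + 86*a (o(a) = (a**2 + 85*a) + a = a**2 + 86*a)
1/(-2042 + o(27)) = 1/(-2042 + 27*(86 + 27)) = 1/(-2042 + 27*113) = 1/(-2042 + 3051) = 1/1009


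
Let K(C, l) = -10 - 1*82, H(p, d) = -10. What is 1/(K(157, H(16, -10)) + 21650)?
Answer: 1/21558 ≈ 4.6386e-5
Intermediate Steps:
K(C, l) = -92 (K(C, l) = -10 - 82 = -92)
1/(K(157, H(16, -10)) + 21650) = 1/(-92 + 21650) = 1/21558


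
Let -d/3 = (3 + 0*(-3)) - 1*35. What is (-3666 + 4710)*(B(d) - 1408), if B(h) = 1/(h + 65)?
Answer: -236661228/161 ≈ -1.4699e+6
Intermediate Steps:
d = 96 (d = -3*((3 + 0*(-3)) - 1*35) = -3*((3 + 0) - 35) = -3*(3 - 35) = -3*(-32) = 96)
B(h) = 1/(65 + h)
(-3666 + 4710)*(B(d) - 1408) = (-3666 + 4710)*(1/(65 + 96) - 1408) = 1044*(1/161 - 1408) = 1044*(-226687/161) = -236661228/161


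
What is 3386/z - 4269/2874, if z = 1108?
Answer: 208388/132683 ≈ 1.5706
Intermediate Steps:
3386/z - 4269/2874 = 3386/1108 - 4269/2874 = 3386*(1/1108) - 4269*1/2874 = 1693/554 - 1423/958 = 208388/132683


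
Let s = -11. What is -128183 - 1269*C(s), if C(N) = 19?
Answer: -152294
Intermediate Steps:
-128183 - 1269*C(s) = -128183 - 1269*19 = -128183 - 1*24111 = -128183 - 24111 = -152294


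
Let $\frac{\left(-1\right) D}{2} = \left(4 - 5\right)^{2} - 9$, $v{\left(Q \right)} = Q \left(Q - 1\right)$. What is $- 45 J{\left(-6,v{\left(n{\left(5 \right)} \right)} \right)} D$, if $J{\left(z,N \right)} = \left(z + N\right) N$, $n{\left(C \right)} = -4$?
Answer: $-201600$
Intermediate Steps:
$v{\left(Q \right)} = Q \left(-1 + Q\right)$
$D = 16$ ($D = - 2 \left(\left(4 - 5\right)^{2} - 9\right) = - 2 \left(\left(-1\right)^{2} - 9\right) = - 2 \left(1 - 9\right) = \left(-2\right) \left(-8\right) = 16$)
$J{\left(z,N \right)} = N \left(N + z\right)$ ($J{\left(z,N \right)} = \left(N + z\right) N = N \left(N + z\right)$)
$- 45 J{\left(-6,v{\left(n{\left(5 \right)} \right)} \right)} D = - 45 - 4 \left(-1 - 4\right) \left(- 4 \left(-1 - 4\right) - 6\right) 16 = - 45 \left(-4\right) \left(-5\right) \left(\left(-4\right) \left(-5\right) - 6\right) 16 = - 45 \cdot 20 \left(20 - 6\right) 16 = - 45 \cdot 20 \cdot 14 \cdot 16 = \left(-45\right) 280 \cdot 16 = \left(-12600\right) 16 = -201600$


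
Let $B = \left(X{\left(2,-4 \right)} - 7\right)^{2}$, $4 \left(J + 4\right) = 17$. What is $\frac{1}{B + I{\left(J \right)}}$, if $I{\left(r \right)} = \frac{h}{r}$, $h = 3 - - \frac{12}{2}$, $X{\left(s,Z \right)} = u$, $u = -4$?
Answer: $\frac{1}{157} \approx 0.0063694$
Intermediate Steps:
$J = \frac{1}{4}$ ($J = -4 + \frac{1}{4} \cdot 17 = -4 + \frac{17}{4} = \frac{1}{4} \approx 0.25$)
$X{\left(s,Z \right)} = -4$
$h = 9$ ($h = 3 - \left(-12\right) \frac{1}{2} = 3 - -6 = 3 + 6 = 9$)
$B = 121$ ($B = \left(-4 - 7\right)^{2} = \left(-11\right)^{2} = 121$)
$I{\left(r \right)} = \frac{9}{r}$
$\frac{1}{B + I{\left(J \right)}} = \frac{1}{121 + 9 \frac{1}{\frac{1}{4}}} = \frac{1}{121 + 9 \cdot 4} = \frac{1}{121 + 36} = \frac{1}{157}$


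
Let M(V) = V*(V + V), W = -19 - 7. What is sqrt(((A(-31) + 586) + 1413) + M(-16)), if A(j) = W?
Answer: sqrt(2485) ≈ 49.850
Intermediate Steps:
W = -26
A(j) = -26
M(V) = 2*V**2 (M(V) = V*(2*V) = 2*V**2)
sqrt(((A(-31) + 586) + 1413) + M(-16)) = sqrt(((-26 + 586) + 1413) + 2*(-16)**2) = sqrt((560 + 1413) + 2*256) = sqrt(1973 + 512) = sqrt(2485)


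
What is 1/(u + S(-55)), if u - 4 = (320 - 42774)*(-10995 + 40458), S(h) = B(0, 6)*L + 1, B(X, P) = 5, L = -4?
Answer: -1/1250822217 ≈ -7.9947e-10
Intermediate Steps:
S(h) = -19 (S(h) = 5*(-4) + 1 = -20 + 1 = -19)
u = -1250822198 (u = 4 + (320 - 42774)*(-10995 + 40458) = 4 - 42454*29463 = 4 - 1250822202 = -1250822198)
1/(u + S(-55)) = 1/(-1250822198 - 19) = 1/(-1250822217) = -1/1250822217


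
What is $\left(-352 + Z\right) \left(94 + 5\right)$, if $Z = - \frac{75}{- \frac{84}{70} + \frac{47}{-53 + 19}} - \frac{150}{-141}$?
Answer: $- \frac{657519984}{20633} \approx -31867.0$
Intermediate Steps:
$Z = \frac{621200}{20633}$ ($Z = - \frac{75}{\left(-84\right) \frac{1}{70} + \frac{47}{-34}} - - \frac{50}{47} = - \frac{75}{- \frac{6}{5} + 47 \left(- \frac{1}{34}\right)} + \frac{50}{47} = - \frac{75}{- \frac{6}{5} - \frac{47}{34}} + \frac{50}{47} = - \frac{75}{- \frac{439}{170}} + \frac{50}{47} = \left(-75\right) \left(- \frac{170}{439}\right) + \frac{50}{47} = \frac{12750}{439} + \frac{50}{47} = \frac{621200}{20633} \approx 30.107$)
$\left(-352 + Z\right) \left(94 + 5\right) = \left(-352 + \frac{621200}{20633}\right) \left(94 + 5\right) = \left(- \frac{6641616}{20633}\right) 99 = - \frac{657519984}{20633}$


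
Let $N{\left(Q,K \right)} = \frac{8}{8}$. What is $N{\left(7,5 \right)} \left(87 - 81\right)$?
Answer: $6$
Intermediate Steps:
$N{\left(Q,K \right)} = 1$ ($N{\left(Q,K \right)} = 8 \cdot \frac{1}{8} = 1$)
$N{\left(7,5 \right)} \left(87 - 81\right) = 1 \left(87 - 81\right) = 1 \cdot 6 = 6$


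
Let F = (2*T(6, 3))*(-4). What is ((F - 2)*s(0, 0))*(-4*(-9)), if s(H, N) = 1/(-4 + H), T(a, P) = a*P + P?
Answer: 1530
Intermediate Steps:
T(a, P) = P + P*a (T(a, P) = P*a + P = P + P*a)
F = -168 (F = (2*(3*(1 + 6)))*(-4) = (2*(3*7))*(-4) = (2*21)*(-4) = 42*(-4) = -168)
((F - 2)*s(0, 0))*(-4*(-9)) = ((-168 - 2)/(-4 + 0))*(-4*(-9)) = -170/(-4)*36 = -170*(-¼)*36 = (85/2)*36 = 1530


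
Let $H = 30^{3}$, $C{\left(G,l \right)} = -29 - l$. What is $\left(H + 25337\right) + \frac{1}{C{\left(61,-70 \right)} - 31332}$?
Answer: $\frac{1637677066}{31291} \approx 52337.0$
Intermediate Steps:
$H = 27000$
$\left(H + 25337\right) + \frac{1}{C{\left(61,-70 \right)} - 31332} = \left(27000 + 25337\right) + \frac{1}{\left(-29 - -70\right) - 31332} = 52337 + \frac{1}{\left(-29 + 70\right) - 31332} = 52337 + \frac{1}{41 - 31332} = 52337 + \frac{1}{-31291} = 52337 - \frac{1}{31291} = \frac{1637677066}{31291}$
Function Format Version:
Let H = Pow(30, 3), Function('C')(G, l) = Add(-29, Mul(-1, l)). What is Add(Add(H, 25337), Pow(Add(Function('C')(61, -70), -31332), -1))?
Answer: Rational(1637677066, 31291) ≈ 52337.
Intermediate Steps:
H = 27000
Add(Add(H, 25337), Pow(Add(Function('C')(61, -70), -31332), -1)) = Add(Add(27000, 25337), Pow(Add(Add(-29, Mul(-1, -70)), -31332), -1)) = Add(52337, Pow(Add(Add(-29, 70), -31332), -1)) = Add(52337, Pow(Add(41, -31332), -1)) = Add(52337, Pow(-31291, -1)) = Add(52337, Rational(-1, 31291)) = Rational(1637677066, 31291)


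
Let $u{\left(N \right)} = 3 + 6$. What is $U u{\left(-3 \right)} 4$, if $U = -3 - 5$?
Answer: $-288$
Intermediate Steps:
$u{\left(N \right)} = 9$
$U = -8$
$U u{\left(-3 \right)} 4 = \left(-8\right) 9 \cdot 4 = \left(-72\right) 4 = -288$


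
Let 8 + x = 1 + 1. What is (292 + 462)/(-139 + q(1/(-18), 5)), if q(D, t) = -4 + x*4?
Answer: -754/167 ≈ -4.5150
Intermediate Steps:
x = -6 (x = -8 + (1 + 1) = -8 + 2 = -6)
q(D, t) = -28 (q(D, t) = -4 - 6*4 = -4 - 24 = -28)
(292 + 462)/(-139 + q(1/(-18), 5)) = (292 + 462)/(-139 - 28) = 754/(-167) = 754*(-1/167) = -754/167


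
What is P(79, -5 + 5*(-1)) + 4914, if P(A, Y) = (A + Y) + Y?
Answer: 4973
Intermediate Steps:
P(A, Y) = A + 2*Y
P(79, -5 + 5*(-1)) + 4914 = (79 + 2*(-5 + 5*(-1))) + 4914 = (79 + 2*(-5 - 5)) + 4914 = (79 + 2*(-10)) + 4914 = (79 - 20) + 4914 = 59 + 4914 = 4973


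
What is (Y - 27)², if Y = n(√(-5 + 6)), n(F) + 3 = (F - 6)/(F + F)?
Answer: 4225/4 ≈ 1056.3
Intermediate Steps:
n(F) = -3 + (-6 + F)/(2*F) (n(F) = -3 + (F - 6)/(F + F) = -3 + (-6 + F)/((2*F)) = -3 + (-6 + F)*(1/(2*F)) = -3 + (-6 + F)/(2*F))
Y = -11/2 (Y = -5/2 - 3/√(-5 + 6) = -5/2 - 3/(√1) = -5/2 - 3/1 = -5/2 - 3*1 = -5/2 - 3 = -11/2 ≈ -5.5000)
(Y - 27)² = (-11/2 - 27)² = (-65/2)² = 4225/4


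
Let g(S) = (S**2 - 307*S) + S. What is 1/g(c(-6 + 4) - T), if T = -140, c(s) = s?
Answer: -1/23184 ≈ -4.3133e-5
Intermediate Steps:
g(S) = S**2 - 306*S
1/g(c(-6 + 4) - T) = 1/(((-6 + 4) - 1*(-140))*(-306 + ((-6 + 4) - 1*(-140)))) = 1/((-2 + 140)*(-306 + (-2 + 140))) = 1/(138*(-306 + 138)) = 1/(138*(-168)) = 1/(-23184) = -1/23184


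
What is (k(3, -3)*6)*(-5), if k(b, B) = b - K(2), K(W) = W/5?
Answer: -78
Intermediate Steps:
K(W) = W/5 (K(W) = W*(1/5) = W/5)
k(b, B) = -2/5 + b (k(b, B) = b - 2/5 = -2/5 + b)
(k(3, -3)*6)*(-5) = ((-2/5 + 3)*6)*(-5) = ((13/5)*6)*(-5) = (78/5)*(-5) = -78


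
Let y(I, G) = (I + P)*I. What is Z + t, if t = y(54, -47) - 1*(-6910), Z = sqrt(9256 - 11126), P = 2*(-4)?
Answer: 9394 + I*sqrt(1870) ≈ 9394.0 + 43.243*I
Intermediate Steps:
P = -8
y(I, G) = I*(-8 + I) (y(I, G) = (I - 8)*I = (-8 + I)*I = I*(-8 + I))
Z = I*sqrt(1870) (Z = sqrt(-1870) = I*sqrt(1870) ≈ 43.243*I)
t = 9394 (t = 54*(-8 + 54) - 1*(-6910) = 54*46 + 6910 = 2484 + 6910 = 9394)
Z + t = I*sqrt(1870) + 9394 = 9394 + I*sqrt(1870)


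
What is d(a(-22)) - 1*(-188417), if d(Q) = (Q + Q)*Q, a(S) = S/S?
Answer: 188419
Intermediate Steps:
a(S) = 1
d(Q) = 2*Q² (d(Q) = (2*Q)*Q = 2*Q²)
d(a(-22)) - 1*(-188417) = 2*1² - 1*(-188417) = 2*1 + 188417 = 2 + 188417 = 188419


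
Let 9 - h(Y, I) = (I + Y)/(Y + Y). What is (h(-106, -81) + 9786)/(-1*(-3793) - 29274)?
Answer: -2076353/5401972 ≈ -0.38437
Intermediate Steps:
h(Y, I) = 9 - (I + Y)/(2*Y) (h(Y, I) = 9 - (I + Y)/(Y + Y) = 9 - (I + Y)/(2*Y))
(h(-106, -81) + 9786)/(-1*(-3793) - 29274) = ((1/2)*(-1*(-81) + 17*(-106))/(-106) + 9786)/(-1*(-3793) - 29274) = ((1/2)*(-1/106)*(81 - 1802) + 9786)/(3793 - 29274) = ((1/2)*(-1/106)*(-1721) + 9786)/(-25481) = (1721/212 + 9786)*(-1/25481) = (2076353/212)*(-1/25481) = -2076353/5401972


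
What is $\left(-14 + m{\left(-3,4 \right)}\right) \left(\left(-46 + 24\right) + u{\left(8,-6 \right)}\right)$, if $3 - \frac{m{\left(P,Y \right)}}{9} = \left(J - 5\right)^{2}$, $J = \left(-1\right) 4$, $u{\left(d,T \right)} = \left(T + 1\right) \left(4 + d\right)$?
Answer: $58712$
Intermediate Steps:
$u{\left(d,T \right)} = \left(1 + T\right) \left(4 + d\right)$
$J = -4$
$m{\left(P,Y \right)} = -702$ ($m{\left(P,Y \right)} = 27 - 9 \left(-4 - 5\right)^{2} = 27 - 9 \left(-9\right)^{2} = 27 - 729 = -702$)
$\left(-14 + m{\left(-3,4 \right)}\right) \left(\left(-46 + 24\right) + u{\left(8,-6 \right)}\right) = \left(-14 - 702\right) \left(\left(-46 + 24\right) + \left(4 + 8 + 4 \left(-6\right) - 48\right)\right) = - 716 \left(-22 + \left(4 + 8 - 24 - 48\right)\right) = - 716 \left(-22 - 60\right) = \left(-716\right) \left(-82\right) = 58712$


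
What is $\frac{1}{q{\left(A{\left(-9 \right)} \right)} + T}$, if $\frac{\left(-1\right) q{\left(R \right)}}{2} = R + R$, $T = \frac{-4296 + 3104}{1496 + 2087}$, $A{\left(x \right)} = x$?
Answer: $\frac{3583}{127796} \approx 0.028037$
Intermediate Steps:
$T = - \frac{1192}{3583} \approx -0.33268$
$q{\left(R \right)} = - 4 R$ ($q{\left(R \right)} = - 2 \left(R + R\right) = - 2 \cdot 2 R = - 4 R$)
$\frac{1}{q{\left(A{\left(-9 \right)} \right)} + T} = \frac{1}{\left(-4\right) \left(-9\right) - \frac{1192}{3583}} = \frac{1}{36 - \frac{1192}{3583}} = \frac{1}{\frac{127796}{3583}} = \frac{3583}{127796}$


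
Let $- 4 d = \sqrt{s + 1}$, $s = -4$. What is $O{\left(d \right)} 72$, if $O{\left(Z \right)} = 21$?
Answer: $1512$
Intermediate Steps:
$d = - \frac{i \sqrt{3}}{4}$ ($d = - \frac{\sqrt{-4 + 1}}{4} = - \frac{\sqrt{-3}}{4} = - \frac{i \sqrt{3}}{4} \approx - 0.43301 i$)
$O{\left(d \right)} 72 = 21 \cdot 72 = 1512$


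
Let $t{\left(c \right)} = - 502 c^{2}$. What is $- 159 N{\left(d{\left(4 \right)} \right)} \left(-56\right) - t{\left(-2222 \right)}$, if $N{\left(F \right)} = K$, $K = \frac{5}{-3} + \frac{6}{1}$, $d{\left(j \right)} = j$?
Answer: $2478555152$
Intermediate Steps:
$K = \frac{13}{3}$ ($K = 5 \left(- \frac{1}{3}\right) + 6 \cdot 1 = - \frac{5}{3} + 6 = \frac{13}{3} \approx 4.3333$)
$N{\left(F \right)} = \frac{13}{3}$
$- 159 N{\left(d{\left(4 \right)} \right)} \left(-56\right) - t{\left(-2222 \right)} = \left(-159\right) \frac{13}{3} \left(-56\right) - - 502 \left(-2222\right)^{2} = \left(-689\right) \left(-56\right) - \left(-502\right) 4937284 = 38584 - -2478516568 = 38584 + 2478516568 = 2478555152$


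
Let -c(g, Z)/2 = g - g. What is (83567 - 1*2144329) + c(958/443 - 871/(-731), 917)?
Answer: -2060762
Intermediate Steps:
c(g, Z) = 0 (c(g, Z) = -2*(g - g) = -2*0 = 0)
(83567 - 1*2144329) + c(958/443 - 871/(-731), 917) = (83567 - 1*2144329) + 0 = (83567 - 2144329) + 0 = -2060762 + 0 = -2060762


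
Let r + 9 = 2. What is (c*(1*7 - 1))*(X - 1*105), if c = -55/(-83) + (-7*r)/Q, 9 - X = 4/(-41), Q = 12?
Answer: -9293282/3403 ≈ -2730.9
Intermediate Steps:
r = -7 (r = -9 + 2 = -7)
X = 373/41 (X = 9 - 4/(-41) = 9 - 4*(-1)/41 = 9 - 1*(-4/41) = 9 + 4/41 = 373/41 ≈ 9.0976)
c = 4727/996 (c = -55/(-83) - 7*(-7)/12 = -55*(-1/83) + 49*(1/12) = 55/83 + 49/12 = 4727/996 ≈ 4.7460)
(c*(1*7 - 1))*(X - 1*105) = (4727*(1*7 - 1)/996)*(373/41 - 1*105) = (4727*(7 - 1)/996)*(373/41 - 105) = ((4727/996)*6)*(-3932/41) = (4727/166)*(-3932/41) = -9293282/3403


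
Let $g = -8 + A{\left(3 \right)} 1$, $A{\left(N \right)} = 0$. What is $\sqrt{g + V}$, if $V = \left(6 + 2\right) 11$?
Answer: $4 \sqrt{5} \approx 8.9443$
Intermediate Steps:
$V = 88$ ($V = 8 \cdot 11 = 88$)
$g = -8$ ($g = -8 + 0 \cdot 1 = -8 + 0 = -8$)
$\sqrt{g + V} = \sqrt{-8 + 88} = \sqrt{80} = 4 \sqrt{5}$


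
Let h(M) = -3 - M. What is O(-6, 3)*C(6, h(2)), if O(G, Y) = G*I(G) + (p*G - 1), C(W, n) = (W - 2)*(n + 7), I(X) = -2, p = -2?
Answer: 184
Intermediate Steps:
C(W, n) = (-2 + W)*(7 + n)
O(G, Y) = -1 - 4*G (O(G, Y) = G*(-2) + (-2*G - 1) = -2*G + (-1 - 2*G) = -1 - 4*G)
O(-6, 3)*C(6, h(2)) = (-1 - 4*(-6))*(-14 - 2*(-3 - 1*2) + 7*6 + 6*(-3 - 1*2)) = (-1 + 24)*(-14 - 2*(-3 - 2) + 42 + 6*(-3 - 2)) = 23*(-14 - 2*(-5) + 42 + 6*(-5)) = 23*(-14 + 10 + 42 - 30) = 23*8 = 184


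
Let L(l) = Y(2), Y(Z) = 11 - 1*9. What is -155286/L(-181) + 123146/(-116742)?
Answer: -4532161126/58371 ≈ -77644.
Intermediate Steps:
Y(Z) = 2 (Y(Z) = 11 - 9 = 2)
L(l) = 2
-155286/L(-181) + 123146/(-116742) = -155286/2 + 123146/(-116742) = -155286*½ + 123146*(-1/116742) = -77643 - 61573/58371 = -4532161126/58371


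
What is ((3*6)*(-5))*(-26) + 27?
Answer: 2367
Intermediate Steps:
((3*6)*(-5))*(-26) + 27 = (18*(-5))*(-26) + 27 = -90*(-26) + 27 = 2340 + 27 = 2367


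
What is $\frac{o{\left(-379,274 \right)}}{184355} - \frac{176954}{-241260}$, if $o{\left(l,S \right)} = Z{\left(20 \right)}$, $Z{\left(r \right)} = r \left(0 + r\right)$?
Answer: $\frac{3271885867}{4447748730} \approx 0.73563$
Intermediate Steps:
$Z{\left(r \right)} = r^{2}$ ($Z{\left(r \right)} = r r = r^{2}$)
$o{\left(l,S \right)} = 400$ ($o{\left(l,S \right)} = 20^{2} = 400$)
$\frac{o{\left(-379,274 \right)}}{184355} - \frac{176954}{-241260} = \frac{400}{184355} - \frac{176954}{-241260} = 400 \cdot \frac{1}{184355} - - \frac{88477}{120630} = \frac{80}{36871} + \frac{88477}{120630} = \frac{3271885867}{4447748730}$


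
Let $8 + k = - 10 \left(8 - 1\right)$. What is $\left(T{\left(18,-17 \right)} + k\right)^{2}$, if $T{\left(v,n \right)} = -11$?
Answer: $7921$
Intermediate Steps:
$k = -78$ ($k = -8 - 10 \left(8 - 1\right) = -8 - 70 = -78$)
$\left(T{\left(18,-17 \right)} + k\right)^{2} = \left(-11 - 78\right)^{2} = \left(-89\right)^{2} = 7921$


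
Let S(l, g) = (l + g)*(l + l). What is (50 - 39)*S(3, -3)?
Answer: 0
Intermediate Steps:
S(l, g) = 2*l*(g + l) (S(l, g) = (g + l)*(2*l) = 2*l*(g + l))
(50 - 39)*S(3, -3) = (50 - 39)*(2*3*(-3 + 3)) = 11*(2*3*0) = 11*0 = 0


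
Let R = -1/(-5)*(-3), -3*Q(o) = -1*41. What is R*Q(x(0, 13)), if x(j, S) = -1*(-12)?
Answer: -41/5 ≈ -8.2000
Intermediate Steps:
x(j, S) = 12
Q(o) = 41/3 (Q(o) = -(-1)*41/3 = -⅓*(-41) = 41/3)
R = -⅗ (R = -1*(-⅕)*(-3) = (⅕)*(-3) = -⅗ ≈ -0.60000)
R*Q(x(0, 13)) = -⅗*41/3 = -41/5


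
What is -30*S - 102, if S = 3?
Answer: -192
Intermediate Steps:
-30*S - 102 = -30*3 - 102 = -90 - 102 = -192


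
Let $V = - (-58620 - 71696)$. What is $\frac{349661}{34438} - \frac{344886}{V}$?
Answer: $\frac{4211154851}{560977801} \approx 7.5068$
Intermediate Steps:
$V = 130316$ ($V = - (-58620 - 71696) = \left(-1\right) \left(-130316\right) = 130316$)
$\frac{349661}{34438} - \frac{344886}{V} = \frac{349661}{34438} - \frac{344886}{130316} = 349661 \cdot \frac{1}{34438} - \frac{172443}{65158} = \frac{349661}{34438} - \frac{172443}{65158} = \frac{4211154851}{560977801}$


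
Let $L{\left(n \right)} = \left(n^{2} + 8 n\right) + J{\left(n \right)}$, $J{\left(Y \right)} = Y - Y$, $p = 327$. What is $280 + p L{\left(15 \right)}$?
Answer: $113095$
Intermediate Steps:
$J{\left(Y \right)} = 0$
$L{\left(n \right)} = n^{2} + 8 n$ ($L{\left(n \right)} = \left(n^{2} + 8 n\right) + 0 = n^{2} + 8 n$)
$280 + p L{\left(15 \right)} = 280 + 327 \cdot 15 \left(8 + 15\right) = 280 + 327 \cdot 15 \cdot 23 = 280 + 327 \cdot 345 = 280 + 112815 = 113095$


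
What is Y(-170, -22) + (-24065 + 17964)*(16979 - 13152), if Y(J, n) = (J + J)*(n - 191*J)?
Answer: -34380847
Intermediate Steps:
Y(J, n) = 2*J*(n - 191*J) (Y(J, n) = (2*J)*(n - 191*J) = 2*J*(n - 191*J))
Y(-170, -22) + (-24065 + 17964)*(16979 - 13152) = 2*(-170)*(-22 - 191*(-170)) + (-24065 + 17964)*(16979 - 13152) = 2*(-170)*(-22 + 32470) - 6101*3827 = 2*(-170)*32448 - 23348527 = -11032320 - 23348527 = -34380847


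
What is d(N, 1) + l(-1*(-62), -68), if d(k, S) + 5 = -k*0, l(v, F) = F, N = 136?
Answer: -73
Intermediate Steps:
d(k, S) = -5 (d(k, S) = -5 - k*0 = -5 + 0 = -5)
d(N, 1) + l(-1*(-62), -68) = -5 - 68 = -73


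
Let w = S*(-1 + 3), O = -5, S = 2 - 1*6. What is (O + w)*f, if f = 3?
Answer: -39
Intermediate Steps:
S = -4 (S = 2 - 6 = -4)
w = -8 (w = -4*(-1 + 3) = -4*2 = -8)
(O + w)*f = (-5 - 8)*3 = -13*3 = -39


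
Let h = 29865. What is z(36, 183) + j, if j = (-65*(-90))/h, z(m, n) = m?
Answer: 72066/1991 ≈ 36.196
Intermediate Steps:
j = 390/1991 (j = -65*(-90)/29865 = 5850*(1/29865) = 390/1991 ≈ 0.19588)
z(36, 183) + j = 36 + 390/1991 = 72066/1991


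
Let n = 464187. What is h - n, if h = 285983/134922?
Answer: -62628752431/134922 ≈ -4.6419e+5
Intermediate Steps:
h = 285983/134922 (h = 285983*(1/134922) = 285983/134922 ≈ 2.1196)
h - n = 285983/134922 - 1*464187 = 285983/134922 - 464187 = -62628752431/134922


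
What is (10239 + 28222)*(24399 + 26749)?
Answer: 1967203228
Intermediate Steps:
(10239 + 28222)*(24399 + 26749) = 38461*51148 = 1967203228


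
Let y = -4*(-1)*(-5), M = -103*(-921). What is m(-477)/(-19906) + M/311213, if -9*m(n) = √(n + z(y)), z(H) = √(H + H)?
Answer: 94863/311213 + √(-477 + 2*I*√10)/179154 ≈ 0.30482 + 0.00012191*I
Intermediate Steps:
M = 94863
y = -20 (y = 4*(-5) = -20)
z(H) = √2*√H (z(H) = √(2*H) = √2*√H)
m(n) = -√(n + 2*I*√10)/9 (m(n) = -√(n + √2*√(-20))/9 = -√(n + √2*(2*I*√5))/9 = -√(n + 2*I*√10)/9)
m(-477)/(-19906) + M/311213 = -√(-477 + 2*I*√10)/9/(-19906) + 94863/311213 = -√(-477 + 2*I*√10)/9*(-1/19906) + 94863*(1/311213) = √(-477 + 2*I*√10)/179154 + 94863/311213 = 94863/311213 + √(-477 + 2*I*√10)/179154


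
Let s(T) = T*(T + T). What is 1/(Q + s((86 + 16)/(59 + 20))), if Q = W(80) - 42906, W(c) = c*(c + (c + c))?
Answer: -6241/147928338 ≈ -4.2189e-5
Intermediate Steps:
W(c) = 3*c² (W(c) = c*(c + 2*c) = c*(3*c) = 3*c²)
s(T) = 2*T² (s(T) = T*(2*T) = 2*T²)
Q = -23706 (Q = 3*80² - 42906 = 3*6400 - 42906 = 19200 - 42906 = -23706)
1/(Q + s((86 + 16)/(59 + 20))) = 1/(-23706 + 2*((86 + 16)/(59 + 20))²) = 1/(-23706 + 2*(102/79)²) = 1/(-23706 + 2*(10404/6241)) = 1/(-23706 + 20808/6241) = 1/(-147928338/6241) = -6241/147928338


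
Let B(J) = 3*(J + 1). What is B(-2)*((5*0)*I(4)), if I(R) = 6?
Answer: 0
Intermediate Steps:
B(J) = 3 + 3*J (B(J) = 3*(1 + J) = 3 + 3*J)
B(-2)*((5*0)*I(4)) = (3 + 3*(-2))*((5*0)*6) = (3 - 6)*(0*6) = -3*0 = 0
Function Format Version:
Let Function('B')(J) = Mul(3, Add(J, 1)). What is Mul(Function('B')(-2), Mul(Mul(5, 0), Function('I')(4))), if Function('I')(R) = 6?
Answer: 0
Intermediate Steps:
Function('B')(J) = Add(3, Mul(3, J)) (Function('B')(J) = Mul(3, Add(1, J)) = Add(3, Mul(3, J)))
Mul(Function('B')(-2), Mul(Mul(5, 0), Function('I')(4))) = Mul(Add(3, Mul(3, -2)), Mul(Mul(5, 0), 6)) = Mul(Add(3, -6), Mul(0, 6)) = Mul(-3, 0) = 0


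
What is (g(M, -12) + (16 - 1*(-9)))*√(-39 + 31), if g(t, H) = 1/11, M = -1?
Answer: 552*I*√2/11 ≈ 70.968*I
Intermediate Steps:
g(t, H) = 1/11
(g(M, -12) + (16 - 1*(-9)))*√(-39 + 31) = (1/11 + (16 - 1*(-9)))*√(-39 + 31) = (1/11 + (16 + 9))*√(-8) = (1/11 + 25)*(2*I*√2) = 276*(2*I*√2)/11 = 552*I*√2/11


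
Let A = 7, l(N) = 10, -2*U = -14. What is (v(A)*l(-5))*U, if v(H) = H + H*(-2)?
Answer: -490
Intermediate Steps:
U = 7 (U = -½*(-14) = 7)
v(H) = -H (v(H) = H - 2*H = -H)
(v(A)*l(-5))*U = (-1*7*10)*7 = -7*10*7 = -70*7 = -490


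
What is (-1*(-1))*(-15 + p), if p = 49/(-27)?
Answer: -454/27 ≈ -16.815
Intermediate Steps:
p = -49/27 (p = 49*(-1/27) = -49/27 ≈ -1.8148)
(-1*(-1))*(-15 + p) = (-1*(-1))*(-15 - 49/27) = 1*(-454/27) = -454/27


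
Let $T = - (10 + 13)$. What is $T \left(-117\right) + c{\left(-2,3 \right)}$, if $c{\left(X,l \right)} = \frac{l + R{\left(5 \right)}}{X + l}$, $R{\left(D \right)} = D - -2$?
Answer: $2701$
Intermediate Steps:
$R{\left(D \right)} = 2 + D$ ($R{\left(D \right)} = D + 2 = 2 + D$)
$T = -23$ ($T = \left(-1\right) 23 = -23$)
$c{\left(X,l \right)} = \frac{7 + l}{X + l}$ ($c{\left(X,l \right)} = \frac{l + \left(2 + 5\right)}{X + l} = \frac{l + 7}{X + l} = \frac{7 + l}{X + l}$)
$T \left(-117\right) + c{\left(-2,3 \right)} = \left(-23\right) \left(-117\right) + \frac{7 + 3}{-2 + 3} = 2691 + 1^{-1} \cdot 10 = 2691 + 1 \cdot 10 = 2691 + 10 = 2701$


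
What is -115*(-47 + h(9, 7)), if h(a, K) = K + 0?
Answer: 4600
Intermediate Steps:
h(a, K) = K
-115*(-47 + h(9, 7)) = -115*(-47 + 7) = -115*(-40) = 4600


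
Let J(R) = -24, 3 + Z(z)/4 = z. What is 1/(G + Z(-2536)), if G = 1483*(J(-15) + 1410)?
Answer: 1/2045282 ≈ 4.8893e-7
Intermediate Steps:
Z(z) = -12 + 4*z
G = 2055438 (G = 1483*(-24 + 1410) = 1483*1386 = 2055438)
1/(G + Z(-2536)) = 1/(2055438 + (-12 + 4*(-2536))) = 1/(2055438 + (-12 - 10144)) = 1/(2055438 - 10156) = 1/2045282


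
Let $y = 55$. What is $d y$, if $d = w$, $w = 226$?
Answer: $12430$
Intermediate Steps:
$d = 226$
$d y = 226 \cdot 55 = 12430$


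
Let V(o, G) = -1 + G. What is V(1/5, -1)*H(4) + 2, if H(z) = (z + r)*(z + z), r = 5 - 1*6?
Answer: -46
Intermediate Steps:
r = -1 (r = 5 - 6 = -1)
H(z) = 2*z*(-1 + z) (H(z) = (z - 1)*(z + z) = (-1 + z)*(2*z) = 2*z*(-1 + z))
V(1/5, -1)*H(4) + 2 = (-1 - 1)*(2*4*(-1 + 4)) + 2 = -4*4*3 + 2 = -2*24 + 2 = -48 + 2 = -46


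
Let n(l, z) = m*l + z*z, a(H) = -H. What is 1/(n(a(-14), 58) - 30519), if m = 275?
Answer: -1/23305 ≈ -4.2909e-5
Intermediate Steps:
n(l, z) = z² + 275*l (n(l, z) = 275*l + z*z = 275*l + z² = z² + 275*l)
1/(n(a(-14), 58) - 30519) = 1/((58² + 275*(-1*(-14))) - 30519) = 1/((3364 + 275*14) - 30519) = 1/((3364 + 3850) - 30519) = 1/(7214 - 30519) = 1/(-23305) = -1/23305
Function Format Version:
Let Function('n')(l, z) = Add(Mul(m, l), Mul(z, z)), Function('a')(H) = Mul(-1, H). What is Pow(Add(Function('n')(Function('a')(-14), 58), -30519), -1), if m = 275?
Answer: Rational(-1, 23305) ≈ -4.2909e-5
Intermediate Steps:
Function('n')(l, z) = Add(Pow(z, 2), Mul(275, l)) (Function('n')(l, z) = Add(Mul(275, l), Mul(z, z)) = Add(Mul(275, l), Pow(z, 2)) = Add(Pow(z, 2), Mul(275, l)))
Pow(Add(Function('n')(Function('a')(-14), 58), -30519), -1) = Pow(Add(Add(Pow(58, 2), Mul(275, Mul(-1, -14))), -30519), -1) = Pow(Add(Add(3364, Mul(275, 14)), -30519), -1) = Pow(Add(Add(3364, 3850), -30519), -1) = Pow(Add(7214, -30519), -1) = Pow(-23305, -1) = Rational(-1, 23305)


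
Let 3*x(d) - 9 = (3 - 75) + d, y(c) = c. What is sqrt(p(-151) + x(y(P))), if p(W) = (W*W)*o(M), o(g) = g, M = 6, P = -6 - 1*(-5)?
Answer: sqrt(1231062)/3 ≈ 369.84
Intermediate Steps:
P = -1 (P = -6 + 5 = -1)
x(d) = -21 + d/3 (x(d) = 3 + ((3 - 75) + d)/3 = 3 + (-72 + d)/3 = 3 + (-24 + d/3) = -21 + d/3)
p(W) = 6*W**2 (p(W) = (W*W)*6 = W**2*6 = 6*W**2)
sqrt(p(-151) + x(y(P))) = sqrt(6*(-151)**2 + (-21 + (1/3)*(-1))) = sqrt(6*22801 + (-21 - 1/3)) = sqrt(136806 - 64/3) = sqrt(410354/3) = sqrt(1231062)/3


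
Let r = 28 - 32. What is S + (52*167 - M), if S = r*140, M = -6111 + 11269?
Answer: 2966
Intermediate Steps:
M = 5158
r = -4
S = -560 (S = -4*140 = -560)
S + (52*167 - M) = -560 + (52*167 - 1*5158) = -560 + (8684 - 5158) = -560 + 3526 = 2966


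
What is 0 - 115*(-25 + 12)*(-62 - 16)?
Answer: -116610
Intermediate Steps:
0 - 115*(-25 + 12)*(-62 - 16) = 0 - (-1495)*(-78) = 0 - 115*1014 = 0 - 116610 = -116610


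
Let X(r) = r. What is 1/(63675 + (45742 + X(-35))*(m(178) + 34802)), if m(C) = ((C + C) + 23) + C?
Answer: 1/1616217488 ≈ 6.1873e-10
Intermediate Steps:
m(C) = 23 + 3*C (m(C) = (2*C + 23) + C = (23 + 2*C) + C = 23 + 3*C)
1/(63675 + (45742 + X(-35))*(m(178) + 34802)) = 1/(63675 + (45742 - 35)*((23 + 3*178) + 34802)) = 1/(63675 + 45707*((23 + 534) + 34802)) = 1/(63675 + 45707*(557 + 34802)) = 1/(63675 + 45707*35359) = 1/(63675 + 1616153813) = 1/1616217488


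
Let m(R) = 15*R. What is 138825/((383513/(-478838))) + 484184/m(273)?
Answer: -20925241973066/120806595 ≈ -1.7321e+5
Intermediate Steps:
138825/((383513/(-478838))) + 484184/m(273) = 138825/((383513/(-478838))) + 484184/((15*273)) = 138825/((383513*(-1/478838))) + 484184/4095 = 138825/(-383513/478838) + 484184*(1/4095) = 138825*(-478838/383513) + 484184/4095 = -66474685350/383513 + 484184/4095 = -20925241973066/120806595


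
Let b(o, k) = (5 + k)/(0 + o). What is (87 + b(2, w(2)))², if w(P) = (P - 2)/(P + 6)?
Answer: 32041/4 ≈ 8010.3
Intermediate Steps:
w(P) = (-2 + P)/(6 + P)
b(o, k) = (5 + k)/o
(87 + b(2, w(2)))² = (87 + (5 + (-2 + 2)/(6 + 2))/2)² = (87 + (5 + 0/8)/2)² = (87 + (5 + (⅛)*0)/2)² = (87 + (5 + 0)/2)² = (87 + (½)*5)² = (87 + 5/2)² = (179/2)² = 32041/4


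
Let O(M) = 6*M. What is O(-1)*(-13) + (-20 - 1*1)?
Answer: 57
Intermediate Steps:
O(-1)*(-13) + (-20 - 1*1) = (6*(-1))*(-13) + (-20 - 1*1) = -6*(-13) + (-20 - 1) = 78 - 21 = 57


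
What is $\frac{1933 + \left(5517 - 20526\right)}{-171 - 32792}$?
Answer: $\frac{1868}{4709} \approx 0.39669$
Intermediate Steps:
$\frac{1933 + \left(5517 - 20526\right)}{-171 - 32792} = \frac{1933 + \left(5517 - 20526\right)}{-32963} = \left(1933 - 15009\right) \left(- \frac{1}{32963}\right) = \left(-13076\right) \left(- \frac{1}{32963}\right) = \frac{1868}{4709}$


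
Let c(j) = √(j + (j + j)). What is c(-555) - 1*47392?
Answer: -47392 + 3*I*√185 ≈ -47392.0 + 40.804*I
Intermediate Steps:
c(j) = √3*√j (c(j) = √(j + 2*j) = √(3*j) = √3*√j)
c(-555) - 1*47392 = √3*√(-555) - 1*47392 = √3*(I*√555) - 47392 = 3*I*√185 - 47392 = -47392 + 3*I*√185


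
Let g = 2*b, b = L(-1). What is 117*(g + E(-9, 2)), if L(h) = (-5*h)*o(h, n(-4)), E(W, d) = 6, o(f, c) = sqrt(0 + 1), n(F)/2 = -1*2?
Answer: 1872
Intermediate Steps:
n(F) = -4 (n(F) = 2*(-1*2) = 2*(-2) = -4)
o(f, c) = 1 (o(f, c) = sqrt(1) = 1)
L(h) = -5*h (L(h) = -5*h*1 = -5*h)
b = 5 (b = -5*(-1) = 5)
g = 10 (g = 2*5 = 10)
117*(g + E(-9, 2)) = 117*(10 + 6) = 117*16 = 1872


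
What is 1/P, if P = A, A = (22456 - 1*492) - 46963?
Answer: -1/24999 ≈ -4.0002e-5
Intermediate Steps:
A = -24999 (A = (22456 - 492) - 46963 = 21964 - 46963 = -24999)
P = -24999
1/P = 1/(-24999) = -1/24999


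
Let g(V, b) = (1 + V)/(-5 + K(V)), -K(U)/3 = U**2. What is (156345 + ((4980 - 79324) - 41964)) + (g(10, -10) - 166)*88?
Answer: 7754877/305 ≈ 25426.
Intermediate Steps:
K(U) = -3*U**2
g(V, b) = (1 + V)/(-5 - 3*V**2)
(156345 + ((4980 - 79324) - 41964)) + (g(10, -10) - 166)*88 = (156345 + ((4980 - 79324) - 41964)) + ((-1 - 1*10)/(5 + 3*10**2) - 166)*88 = (156345 + (-74344 - 41964)) + ((-1 - 10)/(5 + 3*100) - 166)*88 = (156345 - 116308) + (-11/(5 + 300) - 166)*88 = 40037 + (-11/305 - 166)*88 = 40037 - 50641/305*88 = 40037 - 4456408/305 = 7754877/305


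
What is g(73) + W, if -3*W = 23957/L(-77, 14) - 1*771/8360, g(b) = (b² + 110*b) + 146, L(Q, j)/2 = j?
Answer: 2320873067/175560 ≈ 13220.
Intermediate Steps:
L(Q, j) = 2*j
g(b) = 146 + b² + 110*b
W = -50064733/175560 (W = -(23957/((2*14)) - 1*771/8360)/3 = -(23957/28 - 771*1/8360)/3 = -(23957*(1/28) - 771/8360)/3 = -(23957/28 - 771/8360)/3 = -⅓*50064733/58520 = -50064733/175560 ≈ -285.17)
g(73) + W = (146 + 73² + 110*73) - 50064733/175560 = (146 + 5329 + 8030) - 50064733/175560 = 13505 - 50064733/175560 = 2320873067/175560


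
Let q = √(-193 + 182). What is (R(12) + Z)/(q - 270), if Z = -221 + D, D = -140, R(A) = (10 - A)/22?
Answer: 1072440/802021 + 3972*I*√11/802021 ≈ 1.3372 + 0.016426*I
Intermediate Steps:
R(A) = 5/11 - A/22 (R(A) = (10 - A)*(1/22) = 5/11 - A/22)
q = I*√11 (q = √(-11) = I*√11 ≈ 3.3166*I)
Z = -361 (Z = -221 - 140 = -361)
(R(12) + Z)/(q - 270) = ((5/11 - 1/22*12) - 361)/(I*√11 - 270) = ((5/11 - 6/11) - 361)/(-270 + I*√11) = (-1/11 - 361)/(-270 + I*√11) = -3972/(11*(-270 + I*√11))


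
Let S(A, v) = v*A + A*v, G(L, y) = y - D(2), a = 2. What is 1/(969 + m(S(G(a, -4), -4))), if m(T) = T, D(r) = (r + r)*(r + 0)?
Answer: 1/1065 ≈ 0.00093897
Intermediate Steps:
D(r) = 2*r² (D(r) = (2*r)*r = 2*r²)
G(L, y) = -8 + y (G(L, y) = y - 2*2² = y - 2*4 = y - 1*8 = y - 8 = -8 + y)
S(A, v) = 2*A*v (S(A, v) = A*v + A*v = 2*A*v)
1/(969 + m(S(G(a, -4), -4))) = 1/(969 + 2*(-8 - 4)*(-4)) = 1/(969 + 2*(-12)*(-4)) = 1/(969 + 96) = 1/1065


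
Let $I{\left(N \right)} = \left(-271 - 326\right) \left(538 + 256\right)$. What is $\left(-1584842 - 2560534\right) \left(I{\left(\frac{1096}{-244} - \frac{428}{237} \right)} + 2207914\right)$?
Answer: $-7187650864896$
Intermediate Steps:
$I{\left(N \right)} = -474018$ ($I{\left(N \right)} = \left(-597\right) 794 = -474018$)
$\left(-1584842 - 2560534\right) \left(I{\left(\frac{1096}{-244} - \frac{428}{237} \right)} + 2207914\right) = \left(-1584842 - 2560534\right) \left(-474018 + 2207914\right) = \left(-4145376\right) 1733896 = -7187650864896$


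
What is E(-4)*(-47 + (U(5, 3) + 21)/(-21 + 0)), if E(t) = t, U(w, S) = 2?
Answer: 4040/21 ≈ 192.38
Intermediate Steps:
E(-4)*(-47 + (U(5, 3) + 21)/(-21 + 0)) = -4*(-47 + (2 + 21)/(-21 + 0)) = -4*(-47 + 23/(-21)) = -4*(-47 + 23*(-1/21)) = -4*(-47 - 23/21) = -4*(-1010/21) = 4040/21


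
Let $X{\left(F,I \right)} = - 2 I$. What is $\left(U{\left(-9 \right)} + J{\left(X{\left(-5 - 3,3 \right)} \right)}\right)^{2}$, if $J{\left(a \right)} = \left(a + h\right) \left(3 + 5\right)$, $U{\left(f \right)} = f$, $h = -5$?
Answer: $9409$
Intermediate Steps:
$J{\left(a \right)} = -40 + 8 a$ ($J{\left(a \right)} = \left(a - 5\right) \left(3 + 5\right) = \left(-5 + a\right) 8 = -40 + 8 a$)
$\left(U{\left(-9 \right)} + J{\left(X{\left(-5 - 3,3 \right)} \right)}\right)^{2} = \left(-9 + \left(-40 + 8 \left(\left(-2\right) 3\right)\right)\right)^{2} = \left(-9 + \left(-40 + 8 \left(-6\right)\right)\right)^{2} = \left(-9 - 88\right)^{2} = \left(-97\right)^{2} = 9409$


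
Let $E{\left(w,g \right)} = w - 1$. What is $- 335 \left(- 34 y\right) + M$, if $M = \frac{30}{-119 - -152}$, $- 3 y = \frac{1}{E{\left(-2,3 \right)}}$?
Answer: $\frac{125380}{99} \approx 1266.5$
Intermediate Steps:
$E{\left(w,g \right)} = -1 + w$
$y = \frac{1}{9}$ ($y = - \frac{1}{3 \left(-1 - 2\right)} = - \frac{1}{3 \left(-3\right)} = \left(- \frac{1}{3}\right) \left(- \frac{1}{3}\right) = \frac{1}{9} \approx 0.11111$)
$M = \frac{10}{11}$ ($M = \frac{30}{-119 + 152} = \frac{30}{33} = 30 \cdot \frac{1}{33} = \frac{10}{11} \approx 0.90909$)
$- 335 \left(- 34 y\right) + M = - 335 \left(\left(-34\right) \frac{1}{9}\right) + \frac{10}{11} = \left(-335\right) \left(- \frac{34}{9}\right) + \frac{10}{11} = \frac{11390}{9} + \frac{10}{11} = \frac{125380}{99}$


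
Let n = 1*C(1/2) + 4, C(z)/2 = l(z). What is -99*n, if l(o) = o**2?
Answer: -891/2 ≈ -445.50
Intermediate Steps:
C(z) = 2*z**2
n = 9/2 (n = 1*(2*(1/2)**2) + 4 = 1*(2*(1/4)) + 4 = 1*(1/2) + 4 = 1/2 + 4 = 9/2 ≈ 4.5000)
-99*n = -99*9/2 = -891/2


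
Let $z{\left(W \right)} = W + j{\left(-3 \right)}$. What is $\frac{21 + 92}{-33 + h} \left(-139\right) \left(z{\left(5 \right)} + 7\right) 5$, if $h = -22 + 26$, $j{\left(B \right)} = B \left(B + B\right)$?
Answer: $\frac{2356050}{29} \approx 81243.0$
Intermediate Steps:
$j{\left(B \right)} = 2 B^{2}$ ($j{\left(B \right)} = B 2 B = 2 B^{2}$)
$z{\left(W \right)} = 18 + W$ ($z{\left(W \right)} = W + 2 \left(-3\right)^{2} = W + 2 \cdot 9 = W + 18 = 18 + W$)
$h = 4$
$\frac{21 + 92}{-33 + h} \left(-139\right) \left(z{\left(5 \right)} + 7\right) 5 = \frac{21 + 92}{-33 + 4} \left(-139\right) \left(\left(18 + 5\right) + 7\right) 5 = \frac{113}{-29} \left(-139\right) \left(23 + 7\right) 5 = 113 \left(- \frac{1}{29}\right) \left(-139\right) 30 \cdot 5 = \left(- \frac{113}{29}\right) \left(-139\right) 150 = \frac{15707}{29} \cdot 150 = \frac{2356050}{29}$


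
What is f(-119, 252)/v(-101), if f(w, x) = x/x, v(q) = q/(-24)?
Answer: 24/101 ≈ 0.23762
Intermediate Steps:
v(q) = -q/24 (v(q) = q*(-1/24) = -q/24)
f(w, x) = 1
f(-119, 252)/v(-101) = 1/(-1/24*(-101)) = 1/(101/24) = 1*(24/101) = 24/101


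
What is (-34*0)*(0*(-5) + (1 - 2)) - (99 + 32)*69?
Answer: -9039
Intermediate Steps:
(-34*0)*(0*(-5) + (1 - 2)) - (99 + 32)*69 = 0*(0 - 1) - 131*69 = 0*(-1) - 1*9039 = 0 - 9039 = -9039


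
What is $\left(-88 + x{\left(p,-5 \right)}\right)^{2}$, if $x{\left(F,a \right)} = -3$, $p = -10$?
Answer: $8281$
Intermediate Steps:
$\left(-88 + x{\left(p,-5 \right)}\right)^{2} = \left(-88 - 3\right)^{2} = \left(-91\right)^{2} = 8281$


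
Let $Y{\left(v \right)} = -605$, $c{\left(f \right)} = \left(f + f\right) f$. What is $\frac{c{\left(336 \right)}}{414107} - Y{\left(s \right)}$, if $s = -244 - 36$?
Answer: $\frac{250760527}{414107} \approx 605.54$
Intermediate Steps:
$s = -280$
$c{\left(f \right)} = 2 f^{2}$ ($c{\left(f \right)} = 2 f f = 2 f^{2}$)
$\frac{c{\left(336 \right)}}{414107} - Y{\left(s \right)} = \frac{2 \cdot 336^{2}}{414107} - -605 = 2 \cdot 112896 \cdot \frac{1}{414107} + 605 = 225792 \cdot \frac{1}{414107} + 605 = \frac{225792}{414107} + 605 = \frac{250760527}{414107}$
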